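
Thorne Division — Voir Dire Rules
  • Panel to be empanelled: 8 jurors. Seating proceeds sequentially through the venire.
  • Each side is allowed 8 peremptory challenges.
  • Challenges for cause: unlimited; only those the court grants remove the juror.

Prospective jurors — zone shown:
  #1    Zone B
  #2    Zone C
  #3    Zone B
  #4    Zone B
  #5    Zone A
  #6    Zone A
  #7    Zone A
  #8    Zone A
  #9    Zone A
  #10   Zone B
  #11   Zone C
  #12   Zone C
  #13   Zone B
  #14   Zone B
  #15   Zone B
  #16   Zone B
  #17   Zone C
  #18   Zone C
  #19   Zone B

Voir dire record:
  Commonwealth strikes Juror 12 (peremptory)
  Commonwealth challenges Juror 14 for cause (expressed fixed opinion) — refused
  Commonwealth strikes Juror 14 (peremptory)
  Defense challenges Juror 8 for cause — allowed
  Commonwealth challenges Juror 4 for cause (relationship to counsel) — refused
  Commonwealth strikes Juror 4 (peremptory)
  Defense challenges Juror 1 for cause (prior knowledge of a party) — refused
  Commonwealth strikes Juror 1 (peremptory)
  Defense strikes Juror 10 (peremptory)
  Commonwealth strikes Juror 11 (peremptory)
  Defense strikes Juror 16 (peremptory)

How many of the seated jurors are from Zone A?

4

Removed: #1, #4, #8, #10, #11, #12, #14, #16.
Seated jurors 1–8: #2, #3, #5, #6, #7, #9, #13, #15.
Of those, in Zone A: #5, #6, #7, #9 → 4.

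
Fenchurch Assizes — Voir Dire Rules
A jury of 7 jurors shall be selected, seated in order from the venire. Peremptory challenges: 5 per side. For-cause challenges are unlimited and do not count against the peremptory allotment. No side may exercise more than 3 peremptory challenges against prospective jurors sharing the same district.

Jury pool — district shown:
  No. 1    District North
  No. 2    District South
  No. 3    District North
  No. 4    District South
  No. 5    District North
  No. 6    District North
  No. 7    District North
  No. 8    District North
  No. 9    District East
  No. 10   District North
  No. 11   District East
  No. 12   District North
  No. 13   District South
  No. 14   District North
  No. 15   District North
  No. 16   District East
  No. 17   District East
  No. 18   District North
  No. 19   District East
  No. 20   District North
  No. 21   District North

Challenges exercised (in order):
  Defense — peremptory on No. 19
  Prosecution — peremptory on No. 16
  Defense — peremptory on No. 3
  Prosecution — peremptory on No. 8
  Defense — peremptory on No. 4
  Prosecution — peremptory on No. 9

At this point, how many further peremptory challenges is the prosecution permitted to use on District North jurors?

2

Prosecution peremptories so far: #16, #8, #9 — 3 of 5 used, 2 left overall.
Against District North: #8 — 1 used; per-district cap 3 leaves 2.
Binding limit: min(2, 2) = 2.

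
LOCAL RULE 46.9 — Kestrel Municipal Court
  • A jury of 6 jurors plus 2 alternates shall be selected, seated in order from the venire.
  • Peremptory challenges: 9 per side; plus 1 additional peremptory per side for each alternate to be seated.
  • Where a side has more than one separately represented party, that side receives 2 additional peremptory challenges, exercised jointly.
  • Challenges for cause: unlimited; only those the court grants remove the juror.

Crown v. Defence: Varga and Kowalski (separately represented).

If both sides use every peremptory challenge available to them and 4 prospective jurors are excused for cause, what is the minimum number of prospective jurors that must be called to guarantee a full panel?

36

Seats to fill: 6 + 2 alternates = 8.
Peremptories — Crown: 9 + 1×2 = 11; Defence: 9 + 1×2 + 2 = 13; total 24.
For-cause removals: 4.
Minimum venire: 8 + 24 + 4 = 36.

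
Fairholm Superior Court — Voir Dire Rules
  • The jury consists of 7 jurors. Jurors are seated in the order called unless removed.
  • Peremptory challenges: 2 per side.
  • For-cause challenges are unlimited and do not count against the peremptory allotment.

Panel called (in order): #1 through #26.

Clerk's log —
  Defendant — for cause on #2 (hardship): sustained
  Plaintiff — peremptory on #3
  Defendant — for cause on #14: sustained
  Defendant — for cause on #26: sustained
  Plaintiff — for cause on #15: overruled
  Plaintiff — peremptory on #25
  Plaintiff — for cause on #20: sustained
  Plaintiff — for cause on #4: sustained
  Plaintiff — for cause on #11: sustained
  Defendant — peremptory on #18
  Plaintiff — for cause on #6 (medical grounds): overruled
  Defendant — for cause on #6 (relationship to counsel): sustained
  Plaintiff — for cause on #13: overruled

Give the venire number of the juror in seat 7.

Removed: #2, #3, #4, #6, #11, #14, #18, #20, #25, #26. (#13, #15 stay — for-cause denied.)
Seating in order: seats 1–7 → #1, #5, #7, #8, #9, #10, #12.
So seat 7 is #12.

12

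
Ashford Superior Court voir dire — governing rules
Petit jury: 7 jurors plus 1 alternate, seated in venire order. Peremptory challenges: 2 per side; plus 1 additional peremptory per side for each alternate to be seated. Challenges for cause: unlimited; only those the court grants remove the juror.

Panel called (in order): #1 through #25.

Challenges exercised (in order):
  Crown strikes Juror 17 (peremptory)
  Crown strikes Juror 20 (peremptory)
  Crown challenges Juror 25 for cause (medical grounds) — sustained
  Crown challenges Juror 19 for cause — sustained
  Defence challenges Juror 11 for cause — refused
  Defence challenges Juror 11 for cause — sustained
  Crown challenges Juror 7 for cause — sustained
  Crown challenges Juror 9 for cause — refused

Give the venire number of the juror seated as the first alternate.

Removed: #7, #11, #17, #19, #20, #25. (#9 stays — for-cause denied.)
Filling seats in venire order through position 8: #1, #2, #3, #4, #5, #6, #8, #9.
So alternate 1 is #9.

9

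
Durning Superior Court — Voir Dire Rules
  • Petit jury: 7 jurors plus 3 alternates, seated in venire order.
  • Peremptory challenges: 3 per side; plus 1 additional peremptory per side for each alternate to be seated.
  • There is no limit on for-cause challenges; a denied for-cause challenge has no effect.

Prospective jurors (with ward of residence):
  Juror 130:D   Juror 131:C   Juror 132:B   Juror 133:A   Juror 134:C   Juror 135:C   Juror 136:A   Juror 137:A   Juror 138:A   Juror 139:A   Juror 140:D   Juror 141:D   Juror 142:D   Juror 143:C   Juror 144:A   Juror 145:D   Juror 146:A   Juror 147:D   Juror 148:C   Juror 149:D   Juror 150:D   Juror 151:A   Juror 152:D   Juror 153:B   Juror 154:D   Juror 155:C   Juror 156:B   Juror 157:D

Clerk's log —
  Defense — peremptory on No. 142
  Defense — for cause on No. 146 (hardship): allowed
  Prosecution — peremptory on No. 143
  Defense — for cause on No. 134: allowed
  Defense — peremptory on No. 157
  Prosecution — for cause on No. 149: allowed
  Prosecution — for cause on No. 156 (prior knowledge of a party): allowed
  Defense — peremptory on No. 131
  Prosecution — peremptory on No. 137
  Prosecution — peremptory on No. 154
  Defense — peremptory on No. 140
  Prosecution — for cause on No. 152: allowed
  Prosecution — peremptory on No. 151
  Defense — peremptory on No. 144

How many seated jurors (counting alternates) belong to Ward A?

Removed: #131, #134, #137, #140, #142, #143, #144, #146, #149, #151, #152, #154, #156, #157.
Seated (10 incl. alternates): #130, #132, #133, #135, #136, #138, #139, #141, #145, #147.
Of those, in Ward A: #133, #136, #138, #139 → 4.

4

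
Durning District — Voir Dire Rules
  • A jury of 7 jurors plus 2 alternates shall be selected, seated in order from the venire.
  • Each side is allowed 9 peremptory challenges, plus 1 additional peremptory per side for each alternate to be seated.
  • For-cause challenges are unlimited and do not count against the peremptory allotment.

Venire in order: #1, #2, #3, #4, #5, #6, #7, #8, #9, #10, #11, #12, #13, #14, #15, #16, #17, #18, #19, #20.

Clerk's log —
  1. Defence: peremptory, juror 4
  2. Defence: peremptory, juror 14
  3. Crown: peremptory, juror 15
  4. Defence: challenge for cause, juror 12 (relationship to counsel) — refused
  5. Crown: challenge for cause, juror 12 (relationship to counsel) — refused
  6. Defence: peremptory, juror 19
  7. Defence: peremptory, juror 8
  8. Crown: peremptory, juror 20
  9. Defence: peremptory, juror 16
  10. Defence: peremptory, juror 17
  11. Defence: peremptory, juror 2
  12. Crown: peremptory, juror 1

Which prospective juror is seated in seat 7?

11

Removed: #1, #2, #4, #8, #14, #15, #16, #17, #19, #20. (#12 stays — for-cause denied.)
Filling seats in venire order through position 7: #3, #5, #6, #7, #9, #10, #11.
So seat 7 is #11.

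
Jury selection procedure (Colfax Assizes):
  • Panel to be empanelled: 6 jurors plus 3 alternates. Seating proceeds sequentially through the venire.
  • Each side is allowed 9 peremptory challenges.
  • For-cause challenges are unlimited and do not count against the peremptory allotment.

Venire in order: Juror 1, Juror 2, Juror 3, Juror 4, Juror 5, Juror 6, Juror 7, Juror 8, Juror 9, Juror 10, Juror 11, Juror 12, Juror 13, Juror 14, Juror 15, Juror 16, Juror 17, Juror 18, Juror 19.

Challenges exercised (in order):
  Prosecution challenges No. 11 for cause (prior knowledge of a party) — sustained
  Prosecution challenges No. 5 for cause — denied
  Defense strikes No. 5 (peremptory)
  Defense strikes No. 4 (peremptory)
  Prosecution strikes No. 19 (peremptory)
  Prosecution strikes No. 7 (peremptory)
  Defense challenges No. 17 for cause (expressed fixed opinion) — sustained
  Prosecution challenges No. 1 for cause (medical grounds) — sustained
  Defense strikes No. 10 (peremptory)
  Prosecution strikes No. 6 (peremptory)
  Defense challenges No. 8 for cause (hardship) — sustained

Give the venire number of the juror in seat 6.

14

Removed: #1, #4, #5, #6, #7, #8, #10, #11, #17, #19.
Seating in order: seats 1–6 → #2, #3, #9, #12, #13, #14; alternates → #15, #16, #18.
So seat 6 is #14.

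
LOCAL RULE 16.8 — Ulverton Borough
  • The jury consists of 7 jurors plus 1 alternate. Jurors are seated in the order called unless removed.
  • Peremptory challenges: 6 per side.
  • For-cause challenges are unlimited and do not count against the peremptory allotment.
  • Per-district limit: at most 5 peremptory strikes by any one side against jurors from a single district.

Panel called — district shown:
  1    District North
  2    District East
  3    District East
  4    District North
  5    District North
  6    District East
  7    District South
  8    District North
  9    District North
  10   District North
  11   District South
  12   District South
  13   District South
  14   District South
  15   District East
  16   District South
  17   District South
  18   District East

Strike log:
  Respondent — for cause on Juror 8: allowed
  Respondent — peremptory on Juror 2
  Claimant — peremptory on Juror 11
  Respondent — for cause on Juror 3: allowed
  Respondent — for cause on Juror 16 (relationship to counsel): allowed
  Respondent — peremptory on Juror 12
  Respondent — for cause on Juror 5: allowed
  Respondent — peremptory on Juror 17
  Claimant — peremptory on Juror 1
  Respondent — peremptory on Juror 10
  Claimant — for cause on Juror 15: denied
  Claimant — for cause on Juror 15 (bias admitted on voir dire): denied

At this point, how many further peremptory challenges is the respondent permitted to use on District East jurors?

2

Respondent peremptories so far: #2, #12, #17, #10 — 4 of 6 used, 2 left overall.
Against District East: #2 — 1 used; per-district cap 5 leaves 4.
Binding limit: min(2, 4) = 2.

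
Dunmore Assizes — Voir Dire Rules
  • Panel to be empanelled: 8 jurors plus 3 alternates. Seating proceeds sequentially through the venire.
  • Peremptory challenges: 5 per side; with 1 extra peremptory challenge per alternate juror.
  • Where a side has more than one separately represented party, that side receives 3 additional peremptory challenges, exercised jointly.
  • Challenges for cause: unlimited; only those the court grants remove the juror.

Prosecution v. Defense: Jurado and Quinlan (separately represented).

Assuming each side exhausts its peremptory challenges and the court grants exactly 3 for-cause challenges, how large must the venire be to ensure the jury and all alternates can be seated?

Seats to fill: 8 + 3 alternates = 11.
Peremptories — Prosecution: 5 + 1×3 = 8; Defense: 5 + 1×3 + 3 = 11; total 19.
For-cause removals: 3.
Minimum venire: 11 + 19 + 3 = 33.

33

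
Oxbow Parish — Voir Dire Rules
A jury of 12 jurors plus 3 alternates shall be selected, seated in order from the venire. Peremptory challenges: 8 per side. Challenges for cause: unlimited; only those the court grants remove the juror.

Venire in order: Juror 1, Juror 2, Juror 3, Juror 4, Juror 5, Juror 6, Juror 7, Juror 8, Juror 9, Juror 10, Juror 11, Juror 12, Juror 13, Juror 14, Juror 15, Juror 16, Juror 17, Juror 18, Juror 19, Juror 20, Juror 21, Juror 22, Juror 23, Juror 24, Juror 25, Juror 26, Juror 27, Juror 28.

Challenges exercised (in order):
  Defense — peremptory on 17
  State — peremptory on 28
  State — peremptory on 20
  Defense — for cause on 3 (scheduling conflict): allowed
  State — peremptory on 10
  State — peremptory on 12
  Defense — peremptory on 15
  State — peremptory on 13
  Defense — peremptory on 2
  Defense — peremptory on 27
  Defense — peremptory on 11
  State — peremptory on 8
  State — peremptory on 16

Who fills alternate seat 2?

25

Removed: #2, #3, #8, #10, #11, #12, #13, #15, #16, #17, #20, #27, #28.
Seating in order: seats 1–12 → #1, #4, #5, #6, #7, #9, #14, #18, #19, #21, #22, #23; alternates → #24, #25, #26.
So alternate 2 is #25.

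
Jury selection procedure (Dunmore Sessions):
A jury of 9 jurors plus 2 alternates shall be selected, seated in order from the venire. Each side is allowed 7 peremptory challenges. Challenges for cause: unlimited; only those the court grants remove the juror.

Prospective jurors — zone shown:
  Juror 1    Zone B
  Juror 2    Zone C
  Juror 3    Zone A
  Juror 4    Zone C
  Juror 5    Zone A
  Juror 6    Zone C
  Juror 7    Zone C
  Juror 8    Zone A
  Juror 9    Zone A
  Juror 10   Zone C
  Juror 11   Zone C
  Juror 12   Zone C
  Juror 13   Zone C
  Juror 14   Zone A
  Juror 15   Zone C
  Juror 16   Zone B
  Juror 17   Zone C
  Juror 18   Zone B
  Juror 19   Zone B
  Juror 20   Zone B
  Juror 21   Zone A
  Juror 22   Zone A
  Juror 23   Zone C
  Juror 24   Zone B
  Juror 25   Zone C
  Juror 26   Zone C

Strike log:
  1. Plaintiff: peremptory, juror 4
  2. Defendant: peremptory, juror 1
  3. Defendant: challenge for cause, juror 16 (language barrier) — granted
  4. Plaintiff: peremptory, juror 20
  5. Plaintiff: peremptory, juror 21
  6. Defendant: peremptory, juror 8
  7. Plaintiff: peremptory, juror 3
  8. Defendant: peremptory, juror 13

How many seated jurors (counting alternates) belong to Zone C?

Removed: #1, #3, #4, #8, #13, #16, #20, #21.
Seated (11 incl. alternates): #2, #5, #6, #7, #9, #10, #11, #12, #14, #15, #17.
Of those, in Zone C: #2, #6, #7, #10, #11, #12, #15, #17 → 8.

8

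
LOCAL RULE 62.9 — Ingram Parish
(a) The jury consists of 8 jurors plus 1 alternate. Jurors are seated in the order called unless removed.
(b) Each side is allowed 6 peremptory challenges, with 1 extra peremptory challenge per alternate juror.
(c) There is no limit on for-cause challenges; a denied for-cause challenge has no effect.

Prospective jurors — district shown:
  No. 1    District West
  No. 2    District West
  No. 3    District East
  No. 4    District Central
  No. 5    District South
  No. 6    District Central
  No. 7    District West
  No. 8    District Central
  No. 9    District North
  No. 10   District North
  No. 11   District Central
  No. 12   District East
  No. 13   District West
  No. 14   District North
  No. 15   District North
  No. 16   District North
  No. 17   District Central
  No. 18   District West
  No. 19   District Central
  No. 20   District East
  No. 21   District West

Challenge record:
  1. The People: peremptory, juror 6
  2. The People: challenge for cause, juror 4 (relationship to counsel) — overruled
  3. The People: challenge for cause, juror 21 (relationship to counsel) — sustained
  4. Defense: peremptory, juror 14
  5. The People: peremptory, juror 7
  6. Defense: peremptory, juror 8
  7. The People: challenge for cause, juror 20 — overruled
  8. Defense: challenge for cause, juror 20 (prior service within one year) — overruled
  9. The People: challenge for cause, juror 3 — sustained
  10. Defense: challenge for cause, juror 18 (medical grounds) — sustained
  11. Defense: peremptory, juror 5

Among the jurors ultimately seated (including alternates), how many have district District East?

1

Removed: #3, #5, #6, #7, #8, #14, #18, #21.
Seated (9 incl. alternates): #1, #2, #4, #9, #10, #11, #12, #13, #15.
Of those, in District East: #12 → 1.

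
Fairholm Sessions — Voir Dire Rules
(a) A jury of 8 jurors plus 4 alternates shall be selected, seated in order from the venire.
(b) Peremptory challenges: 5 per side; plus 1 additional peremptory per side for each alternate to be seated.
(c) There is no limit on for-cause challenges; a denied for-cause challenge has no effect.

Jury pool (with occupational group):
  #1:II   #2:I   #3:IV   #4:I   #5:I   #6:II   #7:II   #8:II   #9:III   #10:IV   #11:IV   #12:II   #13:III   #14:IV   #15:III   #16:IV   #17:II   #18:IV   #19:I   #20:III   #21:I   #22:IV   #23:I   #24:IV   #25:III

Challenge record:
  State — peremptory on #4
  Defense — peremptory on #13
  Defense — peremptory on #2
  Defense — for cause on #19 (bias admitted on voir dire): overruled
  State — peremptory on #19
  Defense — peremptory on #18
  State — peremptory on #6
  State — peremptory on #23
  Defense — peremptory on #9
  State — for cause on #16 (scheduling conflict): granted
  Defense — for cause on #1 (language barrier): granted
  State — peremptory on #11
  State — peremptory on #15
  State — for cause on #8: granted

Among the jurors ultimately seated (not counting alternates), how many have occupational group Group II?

3

Removed: #1, #2, #4, #6, #8, #9, #11, #13, #15, #16, #18, #19, #23.
Seated jurors 1–8: #3, #5, #7, #10, #12, #14, #17, #20 (alternates #21, #22, #24, #25 not counted).
Of those, in Group II: #7, #12, #17 → 3.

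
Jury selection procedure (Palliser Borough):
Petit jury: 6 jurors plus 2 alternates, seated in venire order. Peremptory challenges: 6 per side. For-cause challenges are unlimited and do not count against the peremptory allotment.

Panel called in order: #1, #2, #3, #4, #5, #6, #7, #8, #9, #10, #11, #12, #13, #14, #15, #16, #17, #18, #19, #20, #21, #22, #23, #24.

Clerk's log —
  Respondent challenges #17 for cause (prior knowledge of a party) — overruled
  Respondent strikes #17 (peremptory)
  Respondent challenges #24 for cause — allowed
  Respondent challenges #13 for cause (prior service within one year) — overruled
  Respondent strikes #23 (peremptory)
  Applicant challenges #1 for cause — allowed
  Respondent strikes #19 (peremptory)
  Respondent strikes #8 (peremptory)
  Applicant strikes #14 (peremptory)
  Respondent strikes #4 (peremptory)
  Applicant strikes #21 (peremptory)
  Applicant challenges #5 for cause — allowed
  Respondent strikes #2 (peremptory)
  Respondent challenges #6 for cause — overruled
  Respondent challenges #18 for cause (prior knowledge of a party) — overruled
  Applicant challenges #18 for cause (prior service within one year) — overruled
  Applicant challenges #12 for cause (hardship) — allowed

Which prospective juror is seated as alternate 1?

13

Removed: #1, #2, #4, #5, #8, #12, #14, #17, #19, #21, #23, #24. (#6, #13, #18 stay — for-cause denied.)
Seating in order: seats 1–6 → #3, #6, #7, #9, #10, #11; alternates → #13, #15.
So alternate 1 is #13.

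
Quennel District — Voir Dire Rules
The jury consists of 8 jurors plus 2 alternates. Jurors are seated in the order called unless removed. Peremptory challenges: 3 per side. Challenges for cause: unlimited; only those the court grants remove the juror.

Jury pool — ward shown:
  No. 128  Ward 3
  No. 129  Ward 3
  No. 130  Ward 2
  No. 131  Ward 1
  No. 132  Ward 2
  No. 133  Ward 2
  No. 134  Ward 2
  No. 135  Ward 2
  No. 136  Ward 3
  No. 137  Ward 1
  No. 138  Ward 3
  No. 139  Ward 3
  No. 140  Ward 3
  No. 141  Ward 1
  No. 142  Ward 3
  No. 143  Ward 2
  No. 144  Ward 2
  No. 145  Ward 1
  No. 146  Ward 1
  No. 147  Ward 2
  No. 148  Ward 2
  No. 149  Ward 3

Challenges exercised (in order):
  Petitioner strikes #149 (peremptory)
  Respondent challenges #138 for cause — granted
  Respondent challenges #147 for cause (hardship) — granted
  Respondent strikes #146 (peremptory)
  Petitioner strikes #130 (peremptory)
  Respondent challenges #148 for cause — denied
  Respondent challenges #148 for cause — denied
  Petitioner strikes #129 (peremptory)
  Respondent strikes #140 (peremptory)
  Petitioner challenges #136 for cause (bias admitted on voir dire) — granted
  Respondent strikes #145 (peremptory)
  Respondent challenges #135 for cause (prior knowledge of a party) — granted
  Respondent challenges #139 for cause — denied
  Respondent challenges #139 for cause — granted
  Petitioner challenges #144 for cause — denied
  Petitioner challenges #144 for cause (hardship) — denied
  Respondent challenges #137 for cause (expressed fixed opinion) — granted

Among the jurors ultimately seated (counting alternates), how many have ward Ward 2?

6

Removed: #129, #130, #135, #136, #137, #138, #139, #140, #145, #146, #147, #149.
Seated (10 incl. alternates): #128, #131, #132, #133, #134, #141, #142, #143, #144, #148.
Of those, in Ward 2: #132, #133, #134, #143, #144, #148 → 6.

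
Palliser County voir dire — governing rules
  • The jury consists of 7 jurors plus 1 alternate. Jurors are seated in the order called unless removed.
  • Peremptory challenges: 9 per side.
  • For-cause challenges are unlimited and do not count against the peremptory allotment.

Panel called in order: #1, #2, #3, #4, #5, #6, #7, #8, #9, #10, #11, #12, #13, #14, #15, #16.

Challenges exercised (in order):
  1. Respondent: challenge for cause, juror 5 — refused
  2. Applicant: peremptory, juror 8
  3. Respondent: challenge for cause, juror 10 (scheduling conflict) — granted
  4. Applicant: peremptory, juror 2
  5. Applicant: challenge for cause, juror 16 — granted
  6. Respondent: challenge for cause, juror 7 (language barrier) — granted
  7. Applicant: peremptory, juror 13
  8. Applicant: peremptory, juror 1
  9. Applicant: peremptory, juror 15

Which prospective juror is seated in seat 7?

12

Removed: #1, #2, #7, #8, #10, #13, #15, #16. (#5 stays — for-cause denied.)
Seating in order: seats 1–7 → #3, #4, #5, #6, #9, #11, #12; alternates → #14.
So seat 7 is #12.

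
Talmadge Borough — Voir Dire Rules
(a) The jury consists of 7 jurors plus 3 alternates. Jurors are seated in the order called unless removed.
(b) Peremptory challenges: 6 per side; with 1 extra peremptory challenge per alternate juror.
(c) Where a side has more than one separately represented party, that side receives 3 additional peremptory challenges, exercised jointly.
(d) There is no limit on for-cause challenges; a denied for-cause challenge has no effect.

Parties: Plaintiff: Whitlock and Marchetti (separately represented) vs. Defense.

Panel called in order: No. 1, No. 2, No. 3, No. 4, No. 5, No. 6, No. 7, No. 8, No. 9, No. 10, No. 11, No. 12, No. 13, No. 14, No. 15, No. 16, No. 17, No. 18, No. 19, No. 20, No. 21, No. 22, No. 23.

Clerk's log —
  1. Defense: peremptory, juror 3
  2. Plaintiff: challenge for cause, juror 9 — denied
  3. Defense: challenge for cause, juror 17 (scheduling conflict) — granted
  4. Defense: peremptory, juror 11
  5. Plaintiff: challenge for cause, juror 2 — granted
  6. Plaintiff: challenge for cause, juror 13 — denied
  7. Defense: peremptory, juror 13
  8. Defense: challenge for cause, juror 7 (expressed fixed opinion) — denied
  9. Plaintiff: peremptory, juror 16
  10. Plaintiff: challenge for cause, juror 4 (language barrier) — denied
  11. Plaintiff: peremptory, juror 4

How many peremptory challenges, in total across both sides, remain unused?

Plaintiff allotment: 6 base + 1 × 3 alternates + 3 multi-party = 12. Defense allotment: 6 base + 1 × 3 alternates = 9.
Plaintiff peremptories used: #16, #4 — 2 (for-cause on #9, #2, #13, #4 don't count).
Defense peremptories used: #3, #11, #13 — 3 (for-cause on #17, #7 don't count).
Remaining: (12 − 2) + (9 − 3) = 16.

16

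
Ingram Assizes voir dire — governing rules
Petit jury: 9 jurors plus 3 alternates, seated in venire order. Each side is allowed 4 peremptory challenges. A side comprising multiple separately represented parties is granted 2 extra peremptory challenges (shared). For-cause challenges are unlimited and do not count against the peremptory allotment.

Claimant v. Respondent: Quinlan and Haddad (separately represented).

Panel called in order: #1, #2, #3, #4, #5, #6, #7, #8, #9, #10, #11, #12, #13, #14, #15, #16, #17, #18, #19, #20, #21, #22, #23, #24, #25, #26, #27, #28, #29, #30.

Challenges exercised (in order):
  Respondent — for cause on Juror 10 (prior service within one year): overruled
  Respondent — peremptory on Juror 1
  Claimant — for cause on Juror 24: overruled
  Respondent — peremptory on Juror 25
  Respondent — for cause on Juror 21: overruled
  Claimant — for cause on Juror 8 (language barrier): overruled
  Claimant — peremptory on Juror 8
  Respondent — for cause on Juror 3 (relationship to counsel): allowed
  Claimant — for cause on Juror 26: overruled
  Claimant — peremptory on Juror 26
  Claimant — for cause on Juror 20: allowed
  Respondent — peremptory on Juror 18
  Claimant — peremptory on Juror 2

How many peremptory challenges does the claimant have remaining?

Claimant allotment: 4.
Claimant peremptories used: #8, #26, #2 — 3 (for-cause on #24, #8, #26, #20 don't count).
Remaining: 4 − 3 = 1.

1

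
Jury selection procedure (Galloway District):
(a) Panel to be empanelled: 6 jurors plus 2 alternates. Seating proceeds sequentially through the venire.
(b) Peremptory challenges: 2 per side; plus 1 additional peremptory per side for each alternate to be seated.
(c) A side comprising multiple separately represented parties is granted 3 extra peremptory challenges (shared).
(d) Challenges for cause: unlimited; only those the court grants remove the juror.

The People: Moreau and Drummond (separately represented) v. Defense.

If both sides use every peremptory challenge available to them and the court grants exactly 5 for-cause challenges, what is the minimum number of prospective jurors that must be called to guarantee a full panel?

Seats to fill: 6 + 2 alternates = 8.
Peremptories — The People: 2 + 1×2 + 3 = 7; Defense: 2 + 1×2 = 4; total 11.
For-cause removals: 5.
Minimum venire: 8 + 11 + 5 = 24.

24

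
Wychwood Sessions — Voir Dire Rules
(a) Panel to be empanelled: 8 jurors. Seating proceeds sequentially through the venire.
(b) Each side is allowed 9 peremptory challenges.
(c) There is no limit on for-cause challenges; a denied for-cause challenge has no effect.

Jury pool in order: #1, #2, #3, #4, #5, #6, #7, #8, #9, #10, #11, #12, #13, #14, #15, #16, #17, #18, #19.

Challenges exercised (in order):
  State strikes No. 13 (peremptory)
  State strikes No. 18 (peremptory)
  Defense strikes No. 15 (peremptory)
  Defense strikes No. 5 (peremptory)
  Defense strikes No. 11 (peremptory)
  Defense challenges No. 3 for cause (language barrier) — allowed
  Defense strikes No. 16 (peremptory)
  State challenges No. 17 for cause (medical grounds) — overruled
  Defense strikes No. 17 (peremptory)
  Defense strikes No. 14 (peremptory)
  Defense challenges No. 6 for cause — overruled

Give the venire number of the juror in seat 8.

Removed: #3, #5, #11, #13, #14, #15, #16, #17, #18. (#6 stays — for-cause denied.)
Seating in order: seats 1–8 → #1, #2, #4, #6, #7, #8, #9, #10.
So seat 8 is #10.

10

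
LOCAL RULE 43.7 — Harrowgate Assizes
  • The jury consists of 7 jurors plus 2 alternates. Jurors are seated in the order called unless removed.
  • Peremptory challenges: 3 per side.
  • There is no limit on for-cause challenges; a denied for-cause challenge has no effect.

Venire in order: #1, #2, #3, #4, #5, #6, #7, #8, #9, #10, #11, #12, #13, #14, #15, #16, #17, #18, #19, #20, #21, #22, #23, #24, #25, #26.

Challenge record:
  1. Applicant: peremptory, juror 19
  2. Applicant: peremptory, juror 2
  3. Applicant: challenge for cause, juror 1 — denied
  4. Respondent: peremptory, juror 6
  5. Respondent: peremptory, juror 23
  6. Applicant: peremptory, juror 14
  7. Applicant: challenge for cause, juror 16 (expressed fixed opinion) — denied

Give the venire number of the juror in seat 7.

Removed: #2, #6, #14, #19, #23. (#1, #16 stay — for-cause denied.)
Seating in order: seats 1–7 → #1, #3, #4, #5, #7, #8, #9; alternates → #10, #11.
So seat 7 is #9.

9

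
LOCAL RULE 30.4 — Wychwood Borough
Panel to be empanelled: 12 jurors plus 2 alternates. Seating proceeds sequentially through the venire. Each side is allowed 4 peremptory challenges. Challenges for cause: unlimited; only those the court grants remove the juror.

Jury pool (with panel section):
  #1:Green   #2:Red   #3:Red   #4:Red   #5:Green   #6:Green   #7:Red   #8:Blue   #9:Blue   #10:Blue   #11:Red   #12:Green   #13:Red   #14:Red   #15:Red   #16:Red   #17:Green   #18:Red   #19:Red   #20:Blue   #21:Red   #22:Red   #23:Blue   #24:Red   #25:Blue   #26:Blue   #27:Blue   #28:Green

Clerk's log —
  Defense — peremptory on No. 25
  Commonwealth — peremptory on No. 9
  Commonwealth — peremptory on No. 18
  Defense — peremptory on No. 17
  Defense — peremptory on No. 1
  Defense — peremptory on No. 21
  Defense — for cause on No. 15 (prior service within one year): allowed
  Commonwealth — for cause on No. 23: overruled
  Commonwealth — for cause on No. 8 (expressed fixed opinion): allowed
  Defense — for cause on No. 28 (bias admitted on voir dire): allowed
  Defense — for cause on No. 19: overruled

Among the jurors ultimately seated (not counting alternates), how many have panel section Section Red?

8

Removed: #1, #8, #9, #15, #17, #18, #21, #25, #28.
Seated jurors 1–12: #2, #3, #4, #5, #6, #7, #10, #11, #12, #13, #14, #16 (alternates #19, #20 not counted).
Of those, in Section Red: #2, #3, #4, #7, #11, #13, #14, #16 → 8.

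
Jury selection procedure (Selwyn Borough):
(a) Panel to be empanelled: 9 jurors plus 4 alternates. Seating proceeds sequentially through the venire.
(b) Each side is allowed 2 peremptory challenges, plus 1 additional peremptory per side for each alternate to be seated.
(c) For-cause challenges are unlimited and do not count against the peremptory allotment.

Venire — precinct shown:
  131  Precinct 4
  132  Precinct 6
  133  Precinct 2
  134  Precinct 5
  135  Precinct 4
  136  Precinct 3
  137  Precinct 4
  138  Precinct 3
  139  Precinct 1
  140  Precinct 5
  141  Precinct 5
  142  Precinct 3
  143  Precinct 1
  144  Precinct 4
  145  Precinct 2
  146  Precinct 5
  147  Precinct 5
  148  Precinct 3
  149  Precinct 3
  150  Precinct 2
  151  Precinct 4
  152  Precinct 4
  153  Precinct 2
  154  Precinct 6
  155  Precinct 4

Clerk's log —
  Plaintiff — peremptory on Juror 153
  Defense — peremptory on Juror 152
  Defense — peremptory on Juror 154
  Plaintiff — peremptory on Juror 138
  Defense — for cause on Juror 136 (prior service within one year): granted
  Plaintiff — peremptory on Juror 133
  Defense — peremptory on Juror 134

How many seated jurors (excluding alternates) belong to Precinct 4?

Removed: #133, #134, #136, #138, #152, #153, #154.
Seated jurors 1–9: #131, #132, #135, #137, #139, #140, #141, #142, #143 (alternates #144, #145, #146, #147 not counted).
Of those, in Precinct 4: #131, #135, #137 → 3.

3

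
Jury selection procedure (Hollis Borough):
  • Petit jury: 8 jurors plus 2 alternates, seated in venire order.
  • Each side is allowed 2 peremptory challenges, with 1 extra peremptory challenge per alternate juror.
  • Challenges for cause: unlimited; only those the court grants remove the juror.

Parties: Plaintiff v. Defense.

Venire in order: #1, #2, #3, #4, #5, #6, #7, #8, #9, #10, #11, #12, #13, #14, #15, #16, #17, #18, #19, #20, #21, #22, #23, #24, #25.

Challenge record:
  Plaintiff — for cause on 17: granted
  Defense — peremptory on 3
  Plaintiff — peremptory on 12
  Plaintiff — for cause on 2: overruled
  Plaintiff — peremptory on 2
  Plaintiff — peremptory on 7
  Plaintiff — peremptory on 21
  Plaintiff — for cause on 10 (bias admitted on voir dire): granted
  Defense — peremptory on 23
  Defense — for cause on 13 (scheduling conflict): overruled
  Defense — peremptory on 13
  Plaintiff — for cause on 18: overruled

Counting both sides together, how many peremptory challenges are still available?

1

Plaintiff allotment: 2 base + 1 × 2 alternates = 4. Defense allotment: 2 base + 1 × 2 alternates = 4.
Plaintiff peremptories used: #12, #2, #7, #21 — 4 (for-cause on #17, #2, #10, #18 don't count).
Defense peremptories used: #3, #23, #13 — 3 (the for-cause on #13 doesn't count).
Remaining: (4 − 4) + (4 − 3) = 1.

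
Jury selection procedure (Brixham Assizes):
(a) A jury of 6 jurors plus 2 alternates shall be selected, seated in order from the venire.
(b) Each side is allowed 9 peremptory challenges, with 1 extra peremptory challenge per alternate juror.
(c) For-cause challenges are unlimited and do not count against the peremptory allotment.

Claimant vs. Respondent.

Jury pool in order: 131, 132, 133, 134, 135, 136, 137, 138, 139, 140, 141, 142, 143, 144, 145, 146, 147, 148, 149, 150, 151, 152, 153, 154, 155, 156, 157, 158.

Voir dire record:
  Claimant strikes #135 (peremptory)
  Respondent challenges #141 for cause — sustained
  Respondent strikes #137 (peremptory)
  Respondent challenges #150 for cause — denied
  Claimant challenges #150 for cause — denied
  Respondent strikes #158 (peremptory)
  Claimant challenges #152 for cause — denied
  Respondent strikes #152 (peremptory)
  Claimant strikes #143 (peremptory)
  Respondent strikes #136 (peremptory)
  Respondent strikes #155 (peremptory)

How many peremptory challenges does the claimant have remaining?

9

Claimant allotment: 9 base + 1 × 2 alternates = 11.
Claimant peremptories used: #135, #143 — 2 (for-cause on #150, #152 don't count).
Remaining: 11 − 2 = 9.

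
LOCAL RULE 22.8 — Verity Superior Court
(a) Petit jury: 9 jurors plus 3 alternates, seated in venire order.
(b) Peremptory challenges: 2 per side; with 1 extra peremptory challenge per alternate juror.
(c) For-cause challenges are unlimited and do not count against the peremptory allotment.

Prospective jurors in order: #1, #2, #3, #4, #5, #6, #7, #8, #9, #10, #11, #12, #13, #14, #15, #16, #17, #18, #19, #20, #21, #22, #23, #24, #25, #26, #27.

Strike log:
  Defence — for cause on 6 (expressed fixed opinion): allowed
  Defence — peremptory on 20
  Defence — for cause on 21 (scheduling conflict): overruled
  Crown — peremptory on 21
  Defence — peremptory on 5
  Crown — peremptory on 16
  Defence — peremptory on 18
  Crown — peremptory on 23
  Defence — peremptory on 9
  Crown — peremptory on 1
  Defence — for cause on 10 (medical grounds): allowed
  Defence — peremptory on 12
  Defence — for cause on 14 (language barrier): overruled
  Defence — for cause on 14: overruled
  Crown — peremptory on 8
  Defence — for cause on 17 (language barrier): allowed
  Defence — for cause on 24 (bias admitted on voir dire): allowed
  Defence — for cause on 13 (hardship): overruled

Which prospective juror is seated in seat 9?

19

Removed: #1, #5, #6, #8, #9, #10, #12, #16, #17, #18, #20, #21, #23, #24. (#13, #14 stay — for-cause denied.)
Filling seats in venire order through position 9: #2, #3, #4, #7, #11, #13, #14, #15, #19.
So seat 9 is #19.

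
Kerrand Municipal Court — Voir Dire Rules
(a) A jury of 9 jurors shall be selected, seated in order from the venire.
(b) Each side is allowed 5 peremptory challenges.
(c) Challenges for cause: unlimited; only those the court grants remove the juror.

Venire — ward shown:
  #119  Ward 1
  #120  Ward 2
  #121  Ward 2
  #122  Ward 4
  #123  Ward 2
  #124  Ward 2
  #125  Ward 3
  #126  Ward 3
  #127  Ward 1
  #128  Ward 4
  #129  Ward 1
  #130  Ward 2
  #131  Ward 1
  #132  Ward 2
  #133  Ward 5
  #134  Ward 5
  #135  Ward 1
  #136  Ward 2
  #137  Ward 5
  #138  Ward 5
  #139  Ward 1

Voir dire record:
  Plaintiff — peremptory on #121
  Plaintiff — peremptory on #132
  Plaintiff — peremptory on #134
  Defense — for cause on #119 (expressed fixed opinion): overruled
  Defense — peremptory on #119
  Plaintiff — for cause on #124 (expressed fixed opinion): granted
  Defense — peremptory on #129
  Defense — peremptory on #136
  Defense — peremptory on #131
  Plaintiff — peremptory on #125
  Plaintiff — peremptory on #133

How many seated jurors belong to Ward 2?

Removed: #119, #121, #124, #125, #129, #131, #132, #133, #134, #136.
Seated jurors 1–9: #120, #122, #123, #126, #127, #128, #130, #135, #137.
Of those, in Ward 2: #120, #123, #130 → 3.

3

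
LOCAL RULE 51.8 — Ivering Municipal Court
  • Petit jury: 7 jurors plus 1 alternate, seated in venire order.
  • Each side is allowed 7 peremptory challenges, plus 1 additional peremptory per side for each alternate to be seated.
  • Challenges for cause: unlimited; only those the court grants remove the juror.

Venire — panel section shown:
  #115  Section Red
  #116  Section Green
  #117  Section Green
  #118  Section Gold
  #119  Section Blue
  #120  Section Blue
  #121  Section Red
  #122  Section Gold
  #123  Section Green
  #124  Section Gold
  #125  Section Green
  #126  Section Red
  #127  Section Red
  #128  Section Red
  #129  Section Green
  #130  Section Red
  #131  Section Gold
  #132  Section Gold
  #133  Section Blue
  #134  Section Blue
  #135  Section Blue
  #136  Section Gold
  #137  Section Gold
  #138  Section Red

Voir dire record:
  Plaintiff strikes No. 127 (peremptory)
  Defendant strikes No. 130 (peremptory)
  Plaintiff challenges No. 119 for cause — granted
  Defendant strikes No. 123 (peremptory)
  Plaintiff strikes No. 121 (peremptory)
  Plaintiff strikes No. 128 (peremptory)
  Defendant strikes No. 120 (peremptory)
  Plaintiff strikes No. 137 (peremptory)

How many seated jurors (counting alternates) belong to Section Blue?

0

Removed: #119, #120, #121, #123, #127, #128, #130, #137.
Seated (8 incl. alternates): #115, #116, #117, #118, #122, #124, #125, #126.
None of those are in Section Blue → 0.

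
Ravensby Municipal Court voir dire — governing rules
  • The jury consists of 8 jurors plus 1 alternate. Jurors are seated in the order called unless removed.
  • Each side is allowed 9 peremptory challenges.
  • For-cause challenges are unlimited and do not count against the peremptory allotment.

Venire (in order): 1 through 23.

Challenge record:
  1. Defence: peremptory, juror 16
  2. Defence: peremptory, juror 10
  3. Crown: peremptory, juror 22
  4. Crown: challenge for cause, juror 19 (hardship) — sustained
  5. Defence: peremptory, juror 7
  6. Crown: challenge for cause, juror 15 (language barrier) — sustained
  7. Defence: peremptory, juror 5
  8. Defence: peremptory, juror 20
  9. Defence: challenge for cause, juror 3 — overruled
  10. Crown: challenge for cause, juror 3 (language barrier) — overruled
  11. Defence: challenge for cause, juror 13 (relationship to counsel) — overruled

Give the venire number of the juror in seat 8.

Removed: #5, #7, #10, #15, #16, #19, #20, #22. (#3, #13 stay — for-cause denied.)
Seating in order: seats 1–8 → #1, #2, #3, #4, #6, #8, #9, #11; alternates → #12.
So seat 8 is #11.

11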